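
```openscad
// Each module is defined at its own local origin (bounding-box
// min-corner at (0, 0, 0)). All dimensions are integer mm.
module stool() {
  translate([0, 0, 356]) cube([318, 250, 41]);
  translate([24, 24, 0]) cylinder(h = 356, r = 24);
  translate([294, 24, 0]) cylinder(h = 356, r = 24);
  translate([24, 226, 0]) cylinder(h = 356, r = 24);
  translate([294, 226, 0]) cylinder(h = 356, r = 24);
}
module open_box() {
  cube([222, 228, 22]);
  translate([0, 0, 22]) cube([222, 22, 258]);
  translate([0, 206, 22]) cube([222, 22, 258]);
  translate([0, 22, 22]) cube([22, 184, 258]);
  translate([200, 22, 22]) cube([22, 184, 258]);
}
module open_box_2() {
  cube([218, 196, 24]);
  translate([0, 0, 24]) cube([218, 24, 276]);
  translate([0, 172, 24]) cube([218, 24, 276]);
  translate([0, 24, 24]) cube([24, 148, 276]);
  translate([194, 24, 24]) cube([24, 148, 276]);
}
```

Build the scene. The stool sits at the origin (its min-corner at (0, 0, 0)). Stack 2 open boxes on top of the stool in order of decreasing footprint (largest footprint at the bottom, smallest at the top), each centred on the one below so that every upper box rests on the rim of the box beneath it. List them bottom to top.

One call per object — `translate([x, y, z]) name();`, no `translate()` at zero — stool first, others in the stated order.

stool();
translate([48, 11, 397]) open_box();
translate([50, 27, 677]) open_box_2();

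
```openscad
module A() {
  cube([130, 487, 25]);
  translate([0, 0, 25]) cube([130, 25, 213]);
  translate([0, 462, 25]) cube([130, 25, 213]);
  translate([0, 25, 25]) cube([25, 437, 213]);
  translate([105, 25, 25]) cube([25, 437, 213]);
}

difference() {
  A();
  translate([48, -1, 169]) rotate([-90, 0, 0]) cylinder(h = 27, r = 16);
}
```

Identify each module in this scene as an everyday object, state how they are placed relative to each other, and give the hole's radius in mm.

The subtracted cylinder has r = 16 mm.

A is an open box. The open box has a circular hole through its front wall. The hole's radius is 16 mm.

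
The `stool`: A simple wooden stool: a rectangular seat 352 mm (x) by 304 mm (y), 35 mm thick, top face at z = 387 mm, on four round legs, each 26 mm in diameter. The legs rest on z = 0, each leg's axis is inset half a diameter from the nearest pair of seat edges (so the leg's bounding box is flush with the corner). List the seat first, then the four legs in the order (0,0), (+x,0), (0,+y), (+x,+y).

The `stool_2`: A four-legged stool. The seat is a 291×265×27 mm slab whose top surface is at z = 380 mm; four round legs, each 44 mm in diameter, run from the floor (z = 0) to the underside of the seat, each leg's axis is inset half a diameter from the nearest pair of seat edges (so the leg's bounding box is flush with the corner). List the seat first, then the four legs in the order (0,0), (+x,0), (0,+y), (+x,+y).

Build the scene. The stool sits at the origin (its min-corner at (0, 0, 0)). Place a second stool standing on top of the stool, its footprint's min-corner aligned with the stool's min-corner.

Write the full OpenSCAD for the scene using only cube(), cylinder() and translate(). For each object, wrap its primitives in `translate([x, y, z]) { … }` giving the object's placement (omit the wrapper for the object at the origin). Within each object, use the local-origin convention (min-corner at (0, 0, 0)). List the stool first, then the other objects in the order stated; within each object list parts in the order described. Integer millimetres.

translate([0, 0, 352]) cube([352, 304, 35]);
translate([13, 13, 0]) cylinder(h = 352, r = 13);
translate([339, 13, 0]) cylinder(h = 352, r = 13);
translate([13, 291, 0]) cylinder(h = 352, r = 13);
translate([339, 291, 0]) cylinder(h = 352, r = 13);
translate([0, 0, 387]) {
  translate([0, 0, 353]) cube([291, 265, 27]);
  translate([22, 22, 0]) cylinder(h = 353, r = 22);
  translate([269, 22, 0]) cylinder(h = 353, r = 22);
  translate([22, 243, 0]) cylinder(h = 353, r = 22);
  translate([269, 243, 0]) cylinder(h = 353, r = 22);
}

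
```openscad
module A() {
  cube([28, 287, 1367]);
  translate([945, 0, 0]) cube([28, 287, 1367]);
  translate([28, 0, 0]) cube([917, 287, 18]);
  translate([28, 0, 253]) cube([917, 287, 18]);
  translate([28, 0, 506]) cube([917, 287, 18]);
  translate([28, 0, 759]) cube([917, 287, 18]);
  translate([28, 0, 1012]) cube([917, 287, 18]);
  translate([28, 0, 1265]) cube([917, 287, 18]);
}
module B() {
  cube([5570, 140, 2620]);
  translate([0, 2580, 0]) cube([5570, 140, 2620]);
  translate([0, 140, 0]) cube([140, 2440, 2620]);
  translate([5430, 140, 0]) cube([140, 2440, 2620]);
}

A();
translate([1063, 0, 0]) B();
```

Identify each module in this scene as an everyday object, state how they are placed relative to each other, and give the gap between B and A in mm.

The house frame's nearest face is 90 mm from the bookshelf's +x face.

A is a bookshelf. B is a house frame. The house frame is on the floor beside the bookshelf on its +x side. The gap between the house frame and the bookshelf is 90 mm.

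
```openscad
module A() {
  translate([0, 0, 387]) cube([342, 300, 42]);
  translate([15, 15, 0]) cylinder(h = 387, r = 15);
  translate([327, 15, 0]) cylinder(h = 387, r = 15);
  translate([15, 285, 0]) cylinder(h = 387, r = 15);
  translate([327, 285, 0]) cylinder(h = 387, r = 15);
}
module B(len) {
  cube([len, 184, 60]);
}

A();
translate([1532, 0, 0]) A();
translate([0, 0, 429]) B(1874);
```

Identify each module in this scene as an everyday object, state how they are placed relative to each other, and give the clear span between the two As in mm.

Second stool starts at x = 1532; first ends at x = 342; clear span = 1532 − 342 = 1190 mm.

A is a stool. B is a beam. A beam spans the tops of two stools. The clear span between the two stools is 1190 mm.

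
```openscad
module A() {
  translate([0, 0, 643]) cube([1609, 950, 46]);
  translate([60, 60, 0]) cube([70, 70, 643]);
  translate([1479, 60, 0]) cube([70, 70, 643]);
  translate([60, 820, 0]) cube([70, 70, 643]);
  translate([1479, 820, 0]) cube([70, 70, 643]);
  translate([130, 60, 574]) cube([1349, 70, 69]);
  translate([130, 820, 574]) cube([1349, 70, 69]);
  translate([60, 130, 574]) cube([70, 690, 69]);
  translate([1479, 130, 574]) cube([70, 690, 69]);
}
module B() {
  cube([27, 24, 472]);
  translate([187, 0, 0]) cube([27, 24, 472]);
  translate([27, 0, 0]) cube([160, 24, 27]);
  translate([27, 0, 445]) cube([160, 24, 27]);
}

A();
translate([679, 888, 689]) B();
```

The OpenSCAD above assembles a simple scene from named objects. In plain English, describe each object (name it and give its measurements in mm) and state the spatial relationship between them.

A is a table: top 1609 mm (x) × 950 mm (y), 46 mm thick, upper face at z = 689 mm, on four 70×70 mm square legs, each inset 60 mm from the nearest pair of top edges, running from z = 0 to the bottom of the top. Four apron rails, 70 mm thick and 69 mm tall, run between adjacent legs with their top edges flush with the underside of the top and their outer faces flush with the legs' outer faces.

B is a picture frame with a 160×418 mm rectangular opening (x by z) and a uniform 27 mm border on every side. Frame depth is 24 mm along y. It is built from two vertical stiles running the full outside height and two horizontal rails spanning the gap between the stiles.

The picture frame is on top of the table.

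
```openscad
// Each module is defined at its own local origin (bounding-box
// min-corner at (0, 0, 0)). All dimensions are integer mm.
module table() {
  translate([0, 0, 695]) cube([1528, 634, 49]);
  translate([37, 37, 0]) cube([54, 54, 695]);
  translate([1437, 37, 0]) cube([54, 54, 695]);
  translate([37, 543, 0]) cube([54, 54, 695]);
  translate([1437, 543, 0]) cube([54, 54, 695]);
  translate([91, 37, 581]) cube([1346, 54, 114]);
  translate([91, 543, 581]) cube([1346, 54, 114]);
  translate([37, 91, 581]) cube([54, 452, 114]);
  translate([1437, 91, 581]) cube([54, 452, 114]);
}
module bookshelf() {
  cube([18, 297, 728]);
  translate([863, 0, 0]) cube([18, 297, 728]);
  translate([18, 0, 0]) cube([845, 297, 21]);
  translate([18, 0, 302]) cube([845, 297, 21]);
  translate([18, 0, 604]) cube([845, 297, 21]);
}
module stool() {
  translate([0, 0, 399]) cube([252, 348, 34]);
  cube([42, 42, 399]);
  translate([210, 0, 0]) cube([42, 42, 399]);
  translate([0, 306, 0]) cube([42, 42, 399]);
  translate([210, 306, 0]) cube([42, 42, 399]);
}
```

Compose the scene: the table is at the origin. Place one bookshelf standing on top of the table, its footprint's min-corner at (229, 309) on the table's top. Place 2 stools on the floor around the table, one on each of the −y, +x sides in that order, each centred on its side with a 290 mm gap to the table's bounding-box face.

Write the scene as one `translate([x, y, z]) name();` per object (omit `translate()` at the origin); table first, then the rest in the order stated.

table();
translate([229, 309, 744]) bookshelf();
translate([638, -638, 0]) stool();
translate([1818, 143, 0]) stool();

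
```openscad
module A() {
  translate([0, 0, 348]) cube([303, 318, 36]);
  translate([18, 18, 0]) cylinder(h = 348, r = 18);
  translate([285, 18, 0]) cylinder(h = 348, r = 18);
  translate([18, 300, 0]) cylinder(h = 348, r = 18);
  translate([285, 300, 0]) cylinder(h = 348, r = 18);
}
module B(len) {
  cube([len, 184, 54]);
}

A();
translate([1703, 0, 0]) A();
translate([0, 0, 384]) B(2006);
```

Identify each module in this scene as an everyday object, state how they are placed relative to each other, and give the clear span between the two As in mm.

A is a stool. B is a beam. A beam spans the tops of two stools. The clear span between the two stools is 1400 mm.

Second stool starts at x = 1703; first ends at x = 303; clear span = 1703 − 303 = 1400 mm.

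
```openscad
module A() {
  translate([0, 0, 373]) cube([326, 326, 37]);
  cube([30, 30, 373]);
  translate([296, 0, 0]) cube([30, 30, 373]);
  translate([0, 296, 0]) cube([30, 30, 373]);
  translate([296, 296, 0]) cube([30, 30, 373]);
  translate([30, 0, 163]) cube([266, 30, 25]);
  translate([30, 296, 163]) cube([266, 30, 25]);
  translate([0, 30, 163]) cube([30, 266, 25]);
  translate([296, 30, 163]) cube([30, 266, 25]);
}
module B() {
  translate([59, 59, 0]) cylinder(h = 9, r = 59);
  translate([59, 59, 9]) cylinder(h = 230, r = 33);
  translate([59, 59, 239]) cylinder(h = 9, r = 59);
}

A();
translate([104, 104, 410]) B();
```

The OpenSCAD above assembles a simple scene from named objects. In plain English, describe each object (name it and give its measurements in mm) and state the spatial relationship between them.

A is a simple wooden stool: a rectangular seat 326 mm (x) by 326 mm (y), 37 mm thick, top face at z = 410 mm, on four square legs, each 30×30 mm in cross-section. The legs rest on z = 0, each flush with a corner of the seat. Four stretchers, 30 mm wide and 25 mm tall, connect adjacent legs with their undersides at z = 163 mm, each running between the inner faces of the legs it joins and aligned with the legs' outer faces on the other axis.

B is a spool: two coaxial disc flanges of radius 59 mm and thickness 9 mm, joined by a core cylinder of radius 33 mm and height 230 mm. The lower flange rests on z = 0 and the three cylinders share a vertical axis.

The spool is on top of the stool, centred.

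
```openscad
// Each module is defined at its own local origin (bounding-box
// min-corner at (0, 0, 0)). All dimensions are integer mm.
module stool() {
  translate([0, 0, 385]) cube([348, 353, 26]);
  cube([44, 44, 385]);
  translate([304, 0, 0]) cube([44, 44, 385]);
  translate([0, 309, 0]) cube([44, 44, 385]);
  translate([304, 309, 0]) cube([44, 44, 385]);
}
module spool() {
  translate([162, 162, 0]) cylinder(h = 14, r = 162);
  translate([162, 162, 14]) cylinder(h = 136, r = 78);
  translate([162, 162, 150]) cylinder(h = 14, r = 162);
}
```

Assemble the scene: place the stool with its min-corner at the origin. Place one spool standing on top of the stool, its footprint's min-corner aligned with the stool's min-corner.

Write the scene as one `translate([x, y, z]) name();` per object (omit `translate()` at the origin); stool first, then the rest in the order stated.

stool();
translate([0, 0, 411]) spool();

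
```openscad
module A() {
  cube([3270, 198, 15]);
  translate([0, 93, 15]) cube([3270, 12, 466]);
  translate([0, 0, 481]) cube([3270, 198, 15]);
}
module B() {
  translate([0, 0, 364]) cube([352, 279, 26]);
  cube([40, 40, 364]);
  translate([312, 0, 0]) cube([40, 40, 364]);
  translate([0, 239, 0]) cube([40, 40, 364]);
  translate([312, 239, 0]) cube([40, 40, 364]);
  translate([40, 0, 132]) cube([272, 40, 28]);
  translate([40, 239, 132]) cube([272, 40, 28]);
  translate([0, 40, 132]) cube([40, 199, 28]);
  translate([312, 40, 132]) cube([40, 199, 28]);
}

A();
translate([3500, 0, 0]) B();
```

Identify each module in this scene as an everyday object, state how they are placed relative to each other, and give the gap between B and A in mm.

A is an I-beam. B is a stool. The stool is on the floor beside the I-beam on its +x side. The gap between the stool and the I-beam is 230 mm.

The stool's nearest face is 230 mm from the I-beam's +x face.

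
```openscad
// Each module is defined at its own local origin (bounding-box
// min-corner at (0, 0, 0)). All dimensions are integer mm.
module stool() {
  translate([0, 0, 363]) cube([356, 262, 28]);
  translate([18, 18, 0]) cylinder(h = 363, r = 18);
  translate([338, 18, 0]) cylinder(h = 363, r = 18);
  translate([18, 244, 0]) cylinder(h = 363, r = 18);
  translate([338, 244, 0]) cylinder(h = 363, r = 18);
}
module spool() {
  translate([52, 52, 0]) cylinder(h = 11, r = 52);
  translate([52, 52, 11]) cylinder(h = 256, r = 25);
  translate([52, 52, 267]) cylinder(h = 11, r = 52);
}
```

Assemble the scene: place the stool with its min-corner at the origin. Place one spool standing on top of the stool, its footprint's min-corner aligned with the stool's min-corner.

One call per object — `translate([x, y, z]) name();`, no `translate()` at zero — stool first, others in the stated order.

stool();
translate([0, 0, 391]) spool();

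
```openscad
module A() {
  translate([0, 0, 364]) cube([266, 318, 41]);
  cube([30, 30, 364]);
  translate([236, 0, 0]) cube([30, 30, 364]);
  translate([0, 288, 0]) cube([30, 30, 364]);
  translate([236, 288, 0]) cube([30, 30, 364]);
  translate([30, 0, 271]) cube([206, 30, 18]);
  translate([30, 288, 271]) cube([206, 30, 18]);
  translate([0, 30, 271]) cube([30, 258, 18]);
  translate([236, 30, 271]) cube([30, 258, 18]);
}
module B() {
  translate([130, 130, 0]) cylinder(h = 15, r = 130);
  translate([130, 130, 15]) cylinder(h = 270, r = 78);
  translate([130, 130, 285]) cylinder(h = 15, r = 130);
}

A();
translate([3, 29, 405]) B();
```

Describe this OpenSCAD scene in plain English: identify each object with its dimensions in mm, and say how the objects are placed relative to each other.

A is a four-legged stool. The seat is 266×318 mm, 41 mm thick, top at z = 405 mm. It stands on four square legs, each 30×30 mm in cross-section, from z = 0 to the seat underside, each flush with a corner of the seat. Four stretchers, 30 mm wide and 18 mm tall, connect adjacent legs with their undersides at z = 271 mm, each running between the inner faces of the legs it joins and aligned with the legs' outer faces on the other axis.

B is a spool: two coaxial disc flanges of radius 130 mm and thickness 15 mm, joined by a core cylinder of radius 78 mm and height 270 mm. The lower flange rests on z = 0 and the three cylinders share a vertical axis.

The spool is on top of the stool, centred.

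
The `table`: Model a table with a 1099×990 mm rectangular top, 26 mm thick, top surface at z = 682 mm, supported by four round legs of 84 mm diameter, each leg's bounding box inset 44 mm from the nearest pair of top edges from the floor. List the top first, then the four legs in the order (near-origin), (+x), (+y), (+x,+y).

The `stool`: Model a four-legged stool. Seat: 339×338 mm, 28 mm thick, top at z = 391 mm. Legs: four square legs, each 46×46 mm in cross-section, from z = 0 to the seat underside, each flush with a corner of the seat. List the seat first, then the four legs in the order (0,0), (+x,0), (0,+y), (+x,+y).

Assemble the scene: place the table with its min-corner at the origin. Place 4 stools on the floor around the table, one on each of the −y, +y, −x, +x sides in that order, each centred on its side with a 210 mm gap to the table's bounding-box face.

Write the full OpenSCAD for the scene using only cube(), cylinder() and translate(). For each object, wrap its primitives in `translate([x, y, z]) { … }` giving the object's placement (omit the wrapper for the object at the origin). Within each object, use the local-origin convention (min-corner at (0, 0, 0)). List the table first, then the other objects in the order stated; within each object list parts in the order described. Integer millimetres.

translate([0, 0, 656]) cube([1099, 990, 26]);
translate([86, 86, 0]) cylinder(h = 656, r = 42);
translate([1013, 86, 0]) cylinder(h = 656, r = 42);
translate([86, 904, 0]) cylinder(h = 656, r = 42);
translate([1013, 904, 0]) cylinder(h = 656, r = 42);
translate([380, -548, 0]) {
  translate([0, 0, 363]) cube([339, 338, 28]);
  cube([46, 46, 363]);
  translate([293, 0, 0]) cube([46, 46, 363]);
  translate([0, 292, 0]) cube([46, 46, 363]);
  translate([293, 292, 0]) cube([46, 46, 363]);
}
translate([380, 1200, 0]) {
  translate([0, 0, 363]) cube([339, 338, 28]);
  cube([46, 46, 363]);
  translate([293, 0, 0]) cube([46, 46, 363]);
  translate([0, 292, 0]) cube([46, 46, 363]);
  translate([293, 292, 0]) cube([46, 46, 363]);
}
translate([-549, 326, 0]) {
  translate([0, 0, 363]) cube([339, 338, 28]);
  cube([46, 46, 363]);
  translate([293, 0, 0]) cube([46, 46, 363]);
  translate([0, 292, 0]) cube([46, 46, 363]);
  translate([293, 292, 0]) cube([46, 46, 363]);
}
translate([1309, 326, 0]) {
  translate([0, 0, 363]) cube([339, 338, 28]);
  cube([46, 46, 363]);
  translate([293, 0, 0]) cube([46, 46, 363]);
  translate([0, 292, 0]) cube([46, 46, 363]);
  translate([293, 292, 0]) cube([46, 46, 363]);
}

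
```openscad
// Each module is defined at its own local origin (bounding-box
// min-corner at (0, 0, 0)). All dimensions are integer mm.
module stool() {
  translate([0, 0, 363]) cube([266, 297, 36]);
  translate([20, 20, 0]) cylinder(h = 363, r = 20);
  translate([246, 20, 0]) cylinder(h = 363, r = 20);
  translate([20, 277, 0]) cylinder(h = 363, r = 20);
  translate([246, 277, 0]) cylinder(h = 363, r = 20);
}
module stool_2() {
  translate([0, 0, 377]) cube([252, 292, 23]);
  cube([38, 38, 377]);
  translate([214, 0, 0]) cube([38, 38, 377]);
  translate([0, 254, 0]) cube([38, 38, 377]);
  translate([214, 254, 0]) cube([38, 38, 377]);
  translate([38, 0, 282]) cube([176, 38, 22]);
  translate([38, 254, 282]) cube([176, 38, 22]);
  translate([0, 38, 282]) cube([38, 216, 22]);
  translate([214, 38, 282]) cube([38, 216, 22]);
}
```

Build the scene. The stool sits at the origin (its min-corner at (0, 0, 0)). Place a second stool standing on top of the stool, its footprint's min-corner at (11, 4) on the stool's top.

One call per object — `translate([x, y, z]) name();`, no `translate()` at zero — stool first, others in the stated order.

stool();
translate([11, 4, 399]) stool_2();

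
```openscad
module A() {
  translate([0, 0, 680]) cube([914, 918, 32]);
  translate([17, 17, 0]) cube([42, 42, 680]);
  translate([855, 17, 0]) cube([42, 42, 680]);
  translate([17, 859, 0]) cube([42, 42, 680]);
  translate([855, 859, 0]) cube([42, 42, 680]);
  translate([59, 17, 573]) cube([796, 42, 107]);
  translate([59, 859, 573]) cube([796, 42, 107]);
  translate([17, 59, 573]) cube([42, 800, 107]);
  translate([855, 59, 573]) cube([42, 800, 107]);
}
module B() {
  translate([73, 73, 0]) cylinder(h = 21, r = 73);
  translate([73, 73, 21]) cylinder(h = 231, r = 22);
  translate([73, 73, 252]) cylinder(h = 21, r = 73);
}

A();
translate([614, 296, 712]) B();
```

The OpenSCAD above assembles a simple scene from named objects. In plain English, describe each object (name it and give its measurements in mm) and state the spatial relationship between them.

A is a rectangular dining table. The top is 914×918×32 mm with its upper surface at z = 712 mm. It stands on four 42×42 mm square legs, each inset 17 mm from the nearest pair of top edges, running from the floor to the underside of the top. Four apron rails, 42 mm thick and 107 mm tall, run between adjacent legs with their top edges flush with the underside of the top and their outer faces flush with the legs' outer faces.

B is a spool: two coaxial disc flanges of radius 73 mm and thickness 21 mm, joined by a core cylinder of radius 22 mm and height 231 mm. The lower flange rests on z = 0 and the three cylinders share a vertical axis.

The spool is on top of the table.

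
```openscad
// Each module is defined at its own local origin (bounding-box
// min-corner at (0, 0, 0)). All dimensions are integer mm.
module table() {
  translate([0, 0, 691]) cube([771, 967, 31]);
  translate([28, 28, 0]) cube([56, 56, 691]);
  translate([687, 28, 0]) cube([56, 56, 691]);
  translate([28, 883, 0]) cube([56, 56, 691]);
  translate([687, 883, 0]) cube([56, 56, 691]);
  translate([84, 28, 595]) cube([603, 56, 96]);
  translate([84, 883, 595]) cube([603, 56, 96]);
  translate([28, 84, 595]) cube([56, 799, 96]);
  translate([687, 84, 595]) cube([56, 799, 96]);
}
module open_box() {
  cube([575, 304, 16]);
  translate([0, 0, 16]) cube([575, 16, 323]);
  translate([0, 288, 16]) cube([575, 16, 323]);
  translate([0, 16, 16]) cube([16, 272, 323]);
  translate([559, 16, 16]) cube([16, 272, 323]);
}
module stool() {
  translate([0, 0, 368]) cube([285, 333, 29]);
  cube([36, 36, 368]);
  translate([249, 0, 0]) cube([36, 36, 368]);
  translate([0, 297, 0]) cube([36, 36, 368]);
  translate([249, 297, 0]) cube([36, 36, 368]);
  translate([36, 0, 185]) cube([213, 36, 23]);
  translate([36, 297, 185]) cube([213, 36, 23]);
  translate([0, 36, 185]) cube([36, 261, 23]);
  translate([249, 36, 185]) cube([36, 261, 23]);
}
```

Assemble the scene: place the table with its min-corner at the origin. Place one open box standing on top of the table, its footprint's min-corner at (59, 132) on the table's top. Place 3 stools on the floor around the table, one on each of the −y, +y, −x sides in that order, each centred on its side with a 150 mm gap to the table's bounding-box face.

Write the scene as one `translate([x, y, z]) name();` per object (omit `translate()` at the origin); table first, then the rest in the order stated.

table();
translate([59, 132, 722]) open_box();
translate([243, -483, 0]) stool();
translate([243, 1117, 0]) stool();
translate([-435, 317, 0]) stool();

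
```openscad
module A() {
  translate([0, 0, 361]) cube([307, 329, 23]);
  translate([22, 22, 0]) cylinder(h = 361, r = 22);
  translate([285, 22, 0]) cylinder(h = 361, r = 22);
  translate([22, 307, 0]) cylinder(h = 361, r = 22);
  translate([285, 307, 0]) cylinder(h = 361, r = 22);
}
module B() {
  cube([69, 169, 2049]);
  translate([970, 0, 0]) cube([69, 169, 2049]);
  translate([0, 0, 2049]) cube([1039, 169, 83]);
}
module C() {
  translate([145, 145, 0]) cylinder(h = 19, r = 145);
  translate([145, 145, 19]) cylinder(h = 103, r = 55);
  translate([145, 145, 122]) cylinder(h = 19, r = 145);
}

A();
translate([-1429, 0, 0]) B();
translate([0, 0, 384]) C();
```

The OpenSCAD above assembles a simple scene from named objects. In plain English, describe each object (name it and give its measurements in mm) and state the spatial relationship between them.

A is a four-legged stool. The seat is 307×329 mm, 23 mm thick, top at z = 384 mm. It stands on four round legs, each 44 mm in diameter, from z = 0 to the seat underside, each leg's axis is inset half a diameter from the nearest pair of seat edges (so the leg's bounding box is flush with the corner).

B is a door frame. The clear opening is 901 mm wide and 2049 mm high. Two 69 mm wide jambs, 169 mm deep, stand either side of the opening from the floor to the top of the opening. A 83 mm thick head sits across the top of both jambs, spanning the full outside width of the frame.

C is a spool: two coaxial disc flanges of radius 145 mm and thickness 19 mm, joined by a core cylinder of radius 55 mm and height 103 mm. The lower flange rests on z = 0 and the three cylinders share a vertical axis.

The door frame is on the floor beside the stool on its −x side. The spool is on top of the stool.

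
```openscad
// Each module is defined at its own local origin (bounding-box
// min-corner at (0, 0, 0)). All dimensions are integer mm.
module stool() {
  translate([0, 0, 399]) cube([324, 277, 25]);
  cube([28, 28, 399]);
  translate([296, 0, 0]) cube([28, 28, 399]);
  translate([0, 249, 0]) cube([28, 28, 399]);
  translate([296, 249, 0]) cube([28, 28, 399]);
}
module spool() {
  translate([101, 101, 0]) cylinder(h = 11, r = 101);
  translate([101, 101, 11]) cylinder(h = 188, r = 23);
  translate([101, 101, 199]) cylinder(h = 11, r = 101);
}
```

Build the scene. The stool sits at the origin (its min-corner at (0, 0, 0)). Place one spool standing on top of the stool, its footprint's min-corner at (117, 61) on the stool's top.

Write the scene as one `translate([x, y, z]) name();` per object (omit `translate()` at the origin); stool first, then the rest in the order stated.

stool();
translate([117, 61, 424]) spool();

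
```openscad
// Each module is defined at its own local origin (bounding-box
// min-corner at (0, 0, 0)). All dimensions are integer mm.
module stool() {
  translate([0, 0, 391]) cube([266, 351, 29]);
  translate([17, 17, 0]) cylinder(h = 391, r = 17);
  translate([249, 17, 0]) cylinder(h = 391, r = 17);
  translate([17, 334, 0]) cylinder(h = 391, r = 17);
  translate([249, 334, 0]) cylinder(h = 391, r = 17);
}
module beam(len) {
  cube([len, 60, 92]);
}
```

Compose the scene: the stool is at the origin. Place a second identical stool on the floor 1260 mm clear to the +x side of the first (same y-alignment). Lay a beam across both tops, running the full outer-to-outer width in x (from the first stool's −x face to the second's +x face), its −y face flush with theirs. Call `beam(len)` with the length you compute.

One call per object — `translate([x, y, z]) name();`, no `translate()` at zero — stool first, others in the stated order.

stool();
translate([1526, 0, 0]) stool();
translate([0, 0, 420]) beam(1792);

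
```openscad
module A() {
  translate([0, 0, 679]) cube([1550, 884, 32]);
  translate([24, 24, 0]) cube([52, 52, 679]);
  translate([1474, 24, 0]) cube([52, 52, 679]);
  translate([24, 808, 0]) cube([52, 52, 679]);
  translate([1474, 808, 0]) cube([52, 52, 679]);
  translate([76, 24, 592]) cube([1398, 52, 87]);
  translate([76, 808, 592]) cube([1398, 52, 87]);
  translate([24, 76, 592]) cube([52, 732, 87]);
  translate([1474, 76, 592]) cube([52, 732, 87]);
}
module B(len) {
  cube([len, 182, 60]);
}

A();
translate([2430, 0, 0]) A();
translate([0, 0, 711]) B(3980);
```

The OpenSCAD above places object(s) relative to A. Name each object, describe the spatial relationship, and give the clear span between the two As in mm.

A is a table. B is a beam. A beam spans the tops of two tables. The clear span between the two tables is 880 mm.

Second table starts at x = 2430; first ends at x = 1550; clear span = 2430 − 1550 = 880 mm.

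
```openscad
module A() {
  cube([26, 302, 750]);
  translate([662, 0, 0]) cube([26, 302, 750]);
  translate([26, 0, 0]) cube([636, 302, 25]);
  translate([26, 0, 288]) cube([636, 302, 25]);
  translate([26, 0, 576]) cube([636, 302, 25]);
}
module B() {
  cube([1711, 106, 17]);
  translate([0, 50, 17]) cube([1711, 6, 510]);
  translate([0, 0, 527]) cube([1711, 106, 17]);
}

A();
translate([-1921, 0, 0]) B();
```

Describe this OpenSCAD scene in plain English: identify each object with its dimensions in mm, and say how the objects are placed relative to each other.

A is a bookshelf 688 mm wide overall, 302 mm deep and 750 mm tall. The two sides are 26 mm thick vertical panels. 3 horizontal shelves of 25 mm thickness span between the inner faces of the sides; the lowest shelf sits on the floor and shelves are stacked with a clear vertical gap of 263 mm between each pair.

B is an I-beam lying along x, 1711 mm long. Overall section height 544 mm. Two flanges 106 mm wide (y) and 17 mm thick, one on the floor and one at the top; a web 6 mm thick runs between them, centred on the flange width.

The I-beam is on the floor beside the bookshelf on its −x side.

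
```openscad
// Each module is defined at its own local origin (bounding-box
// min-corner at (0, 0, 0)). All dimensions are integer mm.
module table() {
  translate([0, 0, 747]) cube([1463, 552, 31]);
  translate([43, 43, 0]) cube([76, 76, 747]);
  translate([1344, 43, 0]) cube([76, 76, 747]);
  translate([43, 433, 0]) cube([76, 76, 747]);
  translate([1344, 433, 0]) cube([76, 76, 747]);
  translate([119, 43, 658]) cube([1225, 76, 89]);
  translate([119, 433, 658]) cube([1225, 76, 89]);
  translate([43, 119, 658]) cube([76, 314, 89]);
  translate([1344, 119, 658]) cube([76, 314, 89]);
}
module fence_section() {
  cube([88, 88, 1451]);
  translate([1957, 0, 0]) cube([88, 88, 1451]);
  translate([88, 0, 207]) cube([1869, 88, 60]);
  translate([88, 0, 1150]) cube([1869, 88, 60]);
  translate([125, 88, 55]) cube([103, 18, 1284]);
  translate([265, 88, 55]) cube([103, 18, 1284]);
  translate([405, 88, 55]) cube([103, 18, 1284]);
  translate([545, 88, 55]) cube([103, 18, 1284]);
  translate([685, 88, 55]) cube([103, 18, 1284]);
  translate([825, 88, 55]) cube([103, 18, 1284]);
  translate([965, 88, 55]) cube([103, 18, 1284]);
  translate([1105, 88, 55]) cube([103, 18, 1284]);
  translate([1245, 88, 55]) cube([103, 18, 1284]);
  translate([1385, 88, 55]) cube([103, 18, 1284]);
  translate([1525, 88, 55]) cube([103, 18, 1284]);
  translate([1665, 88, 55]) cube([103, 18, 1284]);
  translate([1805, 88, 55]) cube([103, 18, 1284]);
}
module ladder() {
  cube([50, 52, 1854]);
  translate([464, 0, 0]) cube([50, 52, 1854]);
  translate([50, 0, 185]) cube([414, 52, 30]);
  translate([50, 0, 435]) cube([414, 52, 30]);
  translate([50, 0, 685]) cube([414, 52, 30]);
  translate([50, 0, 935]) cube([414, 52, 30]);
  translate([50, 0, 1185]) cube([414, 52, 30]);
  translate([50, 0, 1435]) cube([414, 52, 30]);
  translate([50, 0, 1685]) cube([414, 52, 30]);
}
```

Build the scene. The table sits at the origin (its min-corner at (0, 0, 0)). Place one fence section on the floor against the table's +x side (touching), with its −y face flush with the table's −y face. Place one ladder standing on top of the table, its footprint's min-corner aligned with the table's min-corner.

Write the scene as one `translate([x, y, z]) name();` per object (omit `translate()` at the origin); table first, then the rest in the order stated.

table();
translate([1463, 0, 0]) fence_section();
translate([0, 0, 778]) ladder();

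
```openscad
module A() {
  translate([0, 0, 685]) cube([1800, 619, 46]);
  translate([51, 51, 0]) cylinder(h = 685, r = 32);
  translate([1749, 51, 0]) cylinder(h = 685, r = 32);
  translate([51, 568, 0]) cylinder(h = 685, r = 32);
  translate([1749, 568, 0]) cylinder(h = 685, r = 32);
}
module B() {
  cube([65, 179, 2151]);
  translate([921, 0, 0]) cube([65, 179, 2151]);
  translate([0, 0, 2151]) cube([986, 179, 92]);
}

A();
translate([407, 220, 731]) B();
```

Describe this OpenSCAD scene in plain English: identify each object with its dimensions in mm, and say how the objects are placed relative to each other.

A is a table: top 1800 mm (x) × 619 mm (y), 46 mm thick, upper face at z = 731 mm, on four round legs of 64 mm diameter, each leg's bounding box inset 19 mm from the nearest pair of top edges, running from z = 0 to the bottom of the top.

B is a door frame. The clear opening is 856 mm wide and 2151 mm high. Two 65 mm wide jambs, 179 mm deep, stand either side of the opening from the floor to the top of the opening. A 92 mm thick head sits across the top of both jambs, spanning the full outside width of the frame.

The door frame is on top of the table, centred.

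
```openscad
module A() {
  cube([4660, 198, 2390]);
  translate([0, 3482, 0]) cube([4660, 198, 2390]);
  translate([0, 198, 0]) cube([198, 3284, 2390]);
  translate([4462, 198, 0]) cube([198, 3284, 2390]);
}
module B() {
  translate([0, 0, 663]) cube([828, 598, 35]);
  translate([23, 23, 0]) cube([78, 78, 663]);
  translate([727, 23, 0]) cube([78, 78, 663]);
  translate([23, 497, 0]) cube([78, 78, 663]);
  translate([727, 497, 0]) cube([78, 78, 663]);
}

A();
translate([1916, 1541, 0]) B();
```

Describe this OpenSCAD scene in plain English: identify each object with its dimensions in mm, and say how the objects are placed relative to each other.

A is a box-shaped house frame (walls only): outside footprint 4660×3680 mm, wall height 2390 mm, wall thickness 198 mm. The two y-facing walls run the full x-width; the two x-facing walls fit between the inner faces of the y-facing walls.

B is a table: top 828 mm (x) × 598 mm (y), 35 mm thick, upper face at z = 698 mm, on four 78×78 mm square legs, each inset 23 mm from the nearest pair of top edges, running from z = 0 to the bottom of the top.

The table sits inside the house frame, centred.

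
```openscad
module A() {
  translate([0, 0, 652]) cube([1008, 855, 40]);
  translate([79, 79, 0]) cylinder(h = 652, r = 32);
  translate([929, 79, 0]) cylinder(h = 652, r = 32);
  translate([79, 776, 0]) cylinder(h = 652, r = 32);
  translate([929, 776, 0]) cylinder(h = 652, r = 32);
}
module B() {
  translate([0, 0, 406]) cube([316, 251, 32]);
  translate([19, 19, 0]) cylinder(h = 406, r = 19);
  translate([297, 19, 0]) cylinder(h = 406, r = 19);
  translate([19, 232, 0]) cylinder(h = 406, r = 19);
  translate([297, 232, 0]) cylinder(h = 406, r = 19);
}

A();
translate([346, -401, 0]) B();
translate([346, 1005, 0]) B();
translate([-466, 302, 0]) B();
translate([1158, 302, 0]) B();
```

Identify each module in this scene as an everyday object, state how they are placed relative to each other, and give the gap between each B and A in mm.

A is a table. B is a stool. Four stools sit around the table at the −y, +y, −x, +x sides. The gap between each stool and the table is 150 mm.

Each stool's nearest face is 150 mm from the table's bounding box.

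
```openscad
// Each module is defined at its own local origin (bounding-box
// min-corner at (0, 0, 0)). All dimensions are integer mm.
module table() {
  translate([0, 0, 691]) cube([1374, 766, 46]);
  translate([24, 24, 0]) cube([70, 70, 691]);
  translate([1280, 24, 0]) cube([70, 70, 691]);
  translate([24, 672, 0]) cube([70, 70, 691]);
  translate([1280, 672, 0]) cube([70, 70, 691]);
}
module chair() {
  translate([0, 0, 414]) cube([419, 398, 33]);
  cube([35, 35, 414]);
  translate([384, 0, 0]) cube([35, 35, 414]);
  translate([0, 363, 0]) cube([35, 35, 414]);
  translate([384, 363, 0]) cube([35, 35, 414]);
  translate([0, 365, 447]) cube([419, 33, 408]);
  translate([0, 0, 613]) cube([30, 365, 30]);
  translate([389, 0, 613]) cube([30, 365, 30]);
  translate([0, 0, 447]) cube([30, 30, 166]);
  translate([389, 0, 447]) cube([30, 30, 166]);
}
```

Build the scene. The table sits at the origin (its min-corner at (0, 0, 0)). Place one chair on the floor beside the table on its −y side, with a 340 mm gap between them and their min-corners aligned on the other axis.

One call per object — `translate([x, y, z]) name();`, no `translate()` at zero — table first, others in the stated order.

table();
translate([0, -738, 0]) chair();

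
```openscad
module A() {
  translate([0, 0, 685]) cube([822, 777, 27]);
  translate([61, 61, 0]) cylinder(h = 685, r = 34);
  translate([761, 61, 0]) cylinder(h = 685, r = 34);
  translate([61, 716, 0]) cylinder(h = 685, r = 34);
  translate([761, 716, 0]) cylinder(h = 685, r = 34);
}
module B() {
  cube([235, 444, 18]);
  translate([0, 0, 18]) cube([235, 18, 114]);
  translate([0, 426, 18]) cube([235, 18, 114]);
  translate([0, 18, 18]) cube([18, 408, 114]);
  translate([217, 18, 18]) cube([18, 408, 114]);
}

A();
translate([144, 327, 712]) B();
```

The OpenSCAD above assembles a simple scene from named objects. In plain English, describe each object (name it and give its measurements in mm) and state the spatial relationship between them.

A is a table: top 822 mm (x) × 777 mm (y), 27 mm thick, upper face at z = 712 mm, on four round legs of 68 mm diameter, each leg's bounding box inset 27 mm from the nearest pair of top edges, running from z = 0 to the bottom of the top.

B is an open storage box with external size 235×444×132 mm and wall thickness 18 mm (the base is also 18 mm thick). The base covers the whole footprint; the four walls stand on the base, with the y-facing walls full-width and the x-facing walls fitting between their inner faces.

The open box is on top of the table.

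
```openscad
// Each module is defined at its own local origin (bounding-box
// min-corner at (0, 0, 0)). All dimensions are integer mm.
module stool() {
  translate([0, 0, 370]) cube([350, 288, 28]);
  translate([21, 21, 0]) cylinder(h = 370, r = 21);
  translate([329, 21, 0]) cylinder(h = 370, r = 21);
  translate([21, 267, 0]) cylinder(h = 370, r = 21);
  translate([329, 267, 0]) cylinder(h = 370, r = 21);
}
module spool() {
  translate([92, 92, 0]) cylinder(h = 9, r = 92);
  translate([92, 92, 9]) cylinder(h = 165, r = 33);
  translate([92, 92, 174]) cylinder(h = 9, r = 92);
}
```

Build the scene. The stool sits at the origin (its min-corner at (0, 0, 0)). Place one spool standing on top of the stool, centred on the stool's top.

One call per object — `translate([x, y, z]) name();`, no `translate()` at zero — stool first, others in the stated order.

stool();
translate([83, 52, 398]) spool();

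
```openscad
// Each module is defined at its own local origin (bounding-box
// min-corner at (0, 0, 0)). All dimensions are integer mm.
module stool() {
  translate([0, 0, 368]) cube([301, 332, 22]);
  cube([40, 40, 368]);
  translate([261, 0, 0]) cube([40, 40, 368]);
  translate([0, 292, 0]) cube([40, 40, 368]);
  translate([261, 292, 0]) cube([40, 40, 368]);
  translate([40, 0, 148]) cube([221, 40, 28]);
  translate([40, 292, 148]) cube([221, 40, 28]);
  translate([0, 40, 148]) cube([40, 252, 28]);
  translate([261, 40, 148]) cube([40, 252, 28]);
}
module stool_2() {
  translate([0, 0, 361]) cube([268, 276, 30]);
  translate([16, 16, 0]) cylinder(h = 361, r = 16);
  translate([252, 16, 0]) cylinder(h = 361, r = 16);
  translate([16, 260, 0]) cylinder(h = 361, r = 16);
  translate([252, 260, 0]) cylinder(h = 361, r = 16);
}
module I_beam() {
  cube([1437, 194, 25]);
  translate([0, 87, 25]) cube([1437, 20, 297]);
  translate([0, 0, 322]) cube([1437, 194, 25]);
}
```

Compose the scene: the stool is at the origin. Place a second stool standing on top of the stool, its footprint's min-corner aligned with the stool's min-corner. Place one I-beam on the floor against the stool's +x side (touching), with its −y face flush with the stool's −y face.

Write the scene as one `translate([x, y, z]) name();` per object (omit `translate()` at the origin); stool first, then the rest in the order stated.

stool();
translate([0, 0, 390]) stool_2();
translate([301, 0, 0]) I_beam();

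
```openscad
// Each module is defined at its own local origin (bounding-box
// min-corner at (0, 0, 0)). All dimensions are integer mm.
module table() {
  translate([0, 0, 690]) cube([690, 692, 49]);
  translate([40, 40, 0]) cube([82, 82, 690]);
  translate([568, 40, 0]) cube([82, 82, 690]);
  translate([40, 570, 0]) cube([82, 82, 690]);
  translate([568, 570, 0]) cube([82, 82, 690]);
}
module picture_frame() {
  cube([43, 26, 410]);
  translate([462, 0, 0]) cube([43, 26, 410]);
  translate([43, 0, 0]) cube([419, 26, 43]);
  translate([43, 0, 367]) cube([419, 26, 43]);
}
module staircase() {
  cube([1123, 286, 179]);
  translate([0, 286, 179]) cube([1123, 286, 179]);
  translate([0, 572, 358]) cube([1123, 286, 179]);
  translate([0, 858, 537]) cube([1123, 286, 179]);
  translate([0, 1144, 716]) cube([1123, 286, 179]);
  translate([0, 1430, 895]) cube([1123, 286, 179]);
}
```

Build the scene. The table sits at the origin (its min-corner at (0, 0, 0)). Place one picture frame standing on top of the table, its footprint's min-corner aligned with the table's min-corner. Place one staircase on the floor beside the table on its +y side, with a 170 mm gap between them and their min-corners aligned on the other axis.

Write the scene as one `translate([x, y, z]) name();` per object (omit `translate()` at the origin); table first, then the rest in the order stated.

table();
translate([0, 0, 739]) picture_frame();
translate([0, 862, 0]) staircase();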